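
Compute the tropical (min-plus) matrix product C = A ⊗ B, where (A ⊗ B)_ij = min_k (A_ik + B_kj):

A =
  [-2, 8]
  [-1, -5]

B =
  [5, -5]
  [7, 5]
A ⊗ B =
  [3, -7]
  [2, -6]

Apply the min-plus product entry-by-entry:
  C[0][0] = min over k of (A[0][0] + B[0][0] = -2 + 5 = 3, A[0][1] + B[1][0] = 8 + 7 = 15) = 3 (attained at k = 0)
  C[0][1] = min over k of (A[0][0] + B[0][1] = -2 + -5 = -7, A[0][1] + B[1][1] = 8 + 5 = 13) = -7 (attained at k = 0)
  C[1][0] = min over k of (A[1][0] + B[0][0] = -1 + 5 = 4, A[1][1] + B[1][0] = -5 + 7 = 2) = 2 (attained at k = 1)
  C[1][1] = min over k of (A[1][0] + B[0][1] = -1 + -5 = -6, A[1][1] + B[1][1] = -5 + 5 = 0) = -6 (attained at k = 0)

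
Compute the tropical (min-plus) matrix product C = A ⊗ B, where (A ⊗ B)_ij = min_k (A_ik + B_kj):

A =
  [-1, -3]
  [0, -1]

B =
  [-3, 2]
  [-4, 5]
A ⊗ B =
  [-7, 1]
  [-5, 2]

Apply the min-plus product entry-by-entry:
  C[0][0] = min over k of (A[0][0] + B[0][0] = -1 + -3 = -4, A[0][1] + B[1][0] = -3 + -4 = -7) = -7 (attained at k = 1)
  C[0][1] = min over k of (A[0][0] + B[0][1] = -1 + 2 = 1, A[0][1] + B[1][1] = -3 + 5 = 2) = 1 (attained at k = 0)
  C[1][0] = min over k of (A[1][0] + B[0][0] = 0 + -3 = -3, A[1][1] + B[1][0] = -1 + -4 = -5) = -5 (attained at k = 1)
  C[1][1] = min over k of (A[1][0] + B[0][1] = 0 + 2 = 2, A[1][1] + B[1][1] = -1 + 5 = 4) = 2 (attained at k = 0)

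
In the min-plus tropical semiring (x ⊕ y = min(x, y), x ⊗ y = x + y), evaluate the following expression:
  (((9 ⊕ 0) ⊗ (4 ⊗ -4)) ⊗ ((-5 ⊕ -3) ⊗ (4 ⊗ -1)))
(((9 ⊕ 0) ⊗ (4 ⊗ -4)) ⊗ ((-5 ⊕ -3) ⊗ (4 ⊗ -1))) = -2

Expand innermost to outermost. Recall ⊕ takes the minimum of its arguments and ⊗ takes their sum. Working out the expression (((9 ⊕ 0) ⊗ (4 ⊗ -4)) ⊗ ((-5 ⊕ -3) ⊗ (4 ⊗ -1))) gives -2.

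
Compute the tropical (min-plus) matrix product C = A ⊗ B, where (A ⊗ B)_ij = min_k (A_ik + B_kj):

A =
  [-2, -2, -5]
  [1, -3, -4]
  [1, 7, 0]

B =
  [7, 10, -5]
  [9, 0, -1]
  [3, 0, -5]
A ⊗ B =
  [-2, -5, -10]
  [-1, -4, -9]
  [3, 0, -5]

Apply the min-plus product entry-by-entry:
  C[0][0] = min over k of (A[0][0] + B[0][0] = -2 + 7 = 5, A[0][1] + B[1][0] = -2 + 9 = 7, A[0][2] + B[2][0] = -5 + 3 = -2) = -2 (attained at k = 2)
  C[0][1] = min over k of (A[0][0] + B[0][1] = -2 + 10 = 8, A[0][1] + B[1][1] = -2 + 0 = -2, A[0][2] + B[2][1] = -5 + 0 = -5) = -5 (attained at k = 2)
  C[0][2] = min over k of (A[0][0] + B[0][2] = -2 + -5 = -7, A[0][1] + B[1][2] = -2 + -1 = -3, A[0][2] + B[2][2] = -5 + -5 = -10) = -10 (attained at k = 2)
  C[1][0] = min over k of (A[1][0] + B[0][0] = 1 + 7 = 8, A[1][1] + B[1][0] = -3 + 9 = 6, A[1][2] + B[2][0] = -4 + 3 = -1) = -1 (attained at k = 2)
  C[1][1] = min over k of (A[1][0] + B[0][1] = 1 + 10 = 11, A[1][1] + B[1][1] = -3 + 0 = -3, A[1][2] + B[2][1] = -4 + 0 = -4) = -4 (attained at k = 2)
  C[1][2] = min over k of (A[1][0] + B[0][2] = 1 + -5 = -4, A[1][1] + B[1][2] = -3 + -1 = -4, A[1][2] + B[2][2] = -4 + -5 = -9) = -9 (attained at k = 2)
  C[2][0] = min over k of (A[2][0] + B[0][0] = 1 + 7 = 8, A[2][1] + B[1][0] = 7 + 9 = 16, A[2][2] + B[2][0] = 0 + 3 = 3) = 3 (attained at k = 2)
  C[2][1] = min over k of (A[2][0] + B[0][1] = 1 + 10 = 11, A[2][1] + B[1][1] = 7 + 0 = 7, A[2][2] + B[2][1] = 0 + 0 = 0) = 0 (attained at k = 2)
  C[2][2] = min over k of (A[2][0] + B[0][2] = 1 + -5 = -4, A[2][1] + B[1][2] = 7 + -1 = 6, A[2][2] + B[2][2] = 0 + -5 = -5) = -5 (attained at k = 2)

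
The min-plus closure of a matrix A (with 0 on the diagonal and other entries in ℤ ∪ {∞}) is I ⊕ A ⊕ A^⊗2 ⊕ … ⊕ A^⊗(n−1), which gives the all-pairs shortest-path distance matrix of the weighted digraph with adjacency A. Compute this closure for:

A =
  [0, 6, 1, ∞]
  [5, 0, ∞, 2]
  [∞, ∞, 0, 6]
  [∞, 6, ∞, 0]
Closure =
  [0, 6, 1, 7]
  [5, 0, 6, 2]
  [17, 12, 0, 6]
  [11, 6, 12, 0]

This is the Floyd-Warshall all-pairs shortest-path computation. For each intermediate vertex k = 0, 1, …, 3, update dist[i][j] ← min(dist[i][j], dist[i][k] + dist[k][j]). The final matrix gives, for each (i, j), the minimum total weight of any directed path from i to j (possibly empty when i = j).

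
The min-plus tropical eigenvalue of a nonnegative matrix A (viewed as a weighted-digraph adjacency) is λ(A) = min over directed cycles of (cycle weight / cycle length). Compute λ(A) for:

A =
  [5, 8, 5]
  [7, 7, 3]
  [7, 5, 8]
λ(A) = 4

Enumerate directed cycles and compute their means (weight / length). Sample:
  cycle 0 → 0: weight = 5, length = 1, mean = 5/1 ≈ 5.000
  cycle 1 → 1: weight = 7, length = 1, mean = 7/1 ≈ 7.000
  cycle 2 → 2: weight = 8, length = 1, mean = 8/1 ≈ 8.000
  cycle 0 → 1 → 0: weight = 15, length = 2, mean = 15/2 ≈ 7.500
  cycle 0 → 2 → 0: weight = 12, length = 2, mean = 12/2 ≈ 6.000
  cycle 1 → 0 → 1: weight = 15, length = 2, mean = 15/2 ≈ 7.500
Minimum mean = 4.000, attained e.g. along the cycle 1 → 2 → 1 with weight 8 and length 2. So λ(A) = 8/2 = 4.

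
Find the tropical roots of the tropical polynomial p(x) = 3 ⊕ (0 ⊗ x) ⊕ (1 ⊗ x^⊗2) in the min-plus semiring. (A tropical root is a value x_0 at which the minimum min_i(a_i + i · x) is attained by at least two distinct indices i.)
Roots: {-1, 3}

Each tropical root is a break point of the lower envelope of the lines y = a_i + i · x (there are 3 lines, with slopes 0, 1, ..., 2). Only the lines that attain the minimum somewhere contribute to roots; other lines are dominated. Here the surviving (envelope) indices are i = 2, i = 1, i = 0.
Intersections between consecutive envelope lines give the roots: for adjacent envelope indices i < j the intersection is x = (a_i − a_j) / (j − i). Reading off the sorted break points: {-1, 3}.
Verification: at each break x_0, at least two indices attain the minimum of min_i(a_i + i · x_0).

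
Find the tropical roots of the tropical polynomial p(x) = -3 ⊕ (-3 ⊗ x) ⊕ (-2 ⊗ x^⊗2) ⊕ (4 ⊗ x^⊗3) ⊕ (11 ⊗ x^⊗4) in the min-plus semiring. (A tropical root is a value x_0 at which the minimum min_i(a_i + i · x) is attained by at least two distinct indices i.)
Roots: {-7, -6, -1, 0}

Each tropical root is a break point of the lower envelope of the lines y = a_i + i · x (there are 5 lines, with slopes 0, 1, ..., 4). Only the lines that attain the minimum somewhere contribute to roots; other lines are dominated. Here the surviving (envelope) indices are i = 4, i = 3, i = 2, i = 1, i = 0.
Intersections between consecutive envelope lines give the roots: for adjacent envelope indices i < j the intersection is x = (a_i − a_j) / (j − i). Reading off the sorted break points: {-7, -6, -1, 0}.
Verification: at each break x_0, at least two indices attain the minimum of min_i(a_i + i · x_0).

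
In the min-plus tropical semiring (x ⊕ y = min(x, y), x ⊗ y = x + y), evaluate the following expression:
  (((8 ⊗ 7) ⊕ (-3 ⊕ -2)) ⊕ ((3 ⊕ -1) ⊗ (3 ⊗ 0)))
(((8 ⊗ 7) ⊕ (-3 ⊕ -2)) ⊕ ((3 ⊕ -1) ⊗ (3 ⊗ 0))) = -3

Expand innermost to outermost. Recall ⊕ takes the minimum of its arguments and ⊗ takes their sum. Working out the expression (((8 ⊗ 7) ⊕ (-3 ⊕ -2)) ⊕ ((3 ⊕ -1) ⊗ (3 ⊗ 0))) gives -3.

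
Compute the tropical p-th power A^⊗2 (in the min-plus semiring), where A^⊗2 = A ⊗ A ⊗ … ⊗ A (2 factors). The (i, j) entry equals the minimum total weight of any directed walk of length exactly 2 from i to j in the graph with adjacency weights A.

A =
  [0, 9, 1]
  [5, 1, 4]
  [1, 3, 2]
A^⊗2 =
  [0, 4, 1]
  [5, 2, 5]
  [1, 4, 2]

Each entry (A^⊗2)_ij equals the minimum over all length-2 walks i = v_0 → v_1 → … → v_2 = j of Σ_t A[v_t][v_{t+1}]. For example, for (i, j) = (0, 2) we minimise over 3 possible intermediate vertex sequences; the minimum is 1, attained along the walk 0 → 0 → 2.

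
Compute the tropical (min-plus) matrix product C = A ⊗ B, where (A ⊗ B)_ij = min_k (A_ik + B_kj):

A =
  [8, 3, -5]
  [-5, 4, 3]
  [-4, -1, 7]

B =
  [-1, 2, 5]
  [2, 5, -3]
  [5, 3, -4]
A ⊗ B =
  [0, -2, -9]
  [-6, -3, -1]
  [-5, -2, -4]

Apply the min-plus product entry-by-entry:
  C[0][0] = min over k of (A[0][0] + B[0][0] = 8 + -1 = 7, A[0][1] + B[1][0] = 3 + 2 = 5, A[0][2] + B[2][0] = -5 + 5 = 0) = 0 (attained at k = 2)
  C[0][1] = min over k of (A[0][0] + B[0][1] = 8 + 2 = 10, A[0][1] + B[1][1] = 3 + 5 = 8, A[0][2] + B[2][1] = -5 + 3 = -2) = -2 (attained at k = 2)
  C[0][2] = min over k of (A[0][0] + B[0][2] = 8 + 5 = 13, A[0][1] + B[1][2] = 3 + -3 = 0, A[0][2] + B[2][2] = -5 + -4 = -9) = -9 (attained at k = 2)
  C[1][0] = min over k of (A[1][0] + B[0][0] = -5 + -1 = -6, A[1][1] + B[1][0] = 4 + 2 = 6, A[1][2] + B[2][0] = 3 + 5 = 8) = -6 (attained at k = 0)
  C[1][1] = min over k of (A[1][0] + B[0][1] = -5 + 2 = -3, A[1][1] + B[1][1] = 4 + 5 = 9, A[1][2] + B[2][1] = 3 + 3 = 6) = -3 (attained at k = 0)
  C[1][2] = min over k of (A[1][0] + B[0][2] = -5 + 5 = 0, A[1][1] + B[1][2] = 4 + -3 = 1, A[1][2] + B[2][2] = 3 + -4 = -1) = -1 (attained at k = 2)
  C[2][0] = min over k of (A[2][0] + B[0][0] = -4 + -1 = -5, A[2][1] + B[1][0] = -1 + 2 = 1, A[2][2] + B[2][0] = 7 + 5 = 12) = -5 (attained at k = 0)
  C[2][1] = min over k of (A[2][0] + B[0][1] = -4 + 2 = -2, A[2][1] + B[1][1] = -1 + 5 = 4, A[2][2] + B[2][1] = 7 + 3 = 10) = -2 (attained at k = 0)
  C[2][2] = min over k of (A[2][0] + B[0][2] = -4 + 5 = 1, A[2][1] + B[1][2] = -1 + -3 = -4, A[2][2] + B[2][2] = 7 + -4 = 3) = -4 (attained at k = 1)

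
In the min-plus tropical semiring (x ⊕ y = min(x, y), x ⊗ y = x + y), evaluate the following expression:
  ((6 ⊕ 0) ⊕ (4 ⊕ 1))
((6 ⊕ 0) ⊕ (4 ⊕ 1)) = 0

Expand innermost to outermost. Recall ⊕ takes the minimum of its arguments and ⊗ takes their sum. Working out the expression ((6 ⊕ 0) ⊕ (4 ⊕ 1)) gives 0.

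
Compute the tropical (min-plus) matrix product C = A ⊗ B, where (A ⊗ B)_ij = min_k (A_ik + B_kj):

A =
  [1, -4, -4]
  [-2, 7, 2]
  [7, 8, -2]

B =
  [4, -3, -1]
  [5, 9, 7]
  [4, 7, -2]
A ⊗ B =
  [0, -2, -6]
  [2, -5, -3]
  [2, 4, -4]

Apply the min-plus product entry-by-entry:
  C[0][0] = min over k of (A[0][0] + B[0][0] = 1 + 4 = 5, A[0][1] + B[1][0] = -4 + 5 = 1, A[0][2] + B[2][0] = -4 + 4 = 0) = 0 (attained at k = 2)
  C[0][1] = min over k of (A[0][0] + B[0][1] = 1 + -3 = -2, A[0][1] + B[1][1] = -4 + 9 = 5, A[0][2] + B[2][1] = -4 + 7 = 3) = -2 (attained at k = 0)
  C[0][2] = min over k of (A[0][0] + B[0][2] = 1 + -1 = 0, A[0][1] + B[1][2] = -4 + 7 = 3, A[0][2] + B[2][2] = -4 + -2 = -6) = -6 (attained at k = 2)
  C[1][0] = min over k of (A[1][0] + B[0][0] = -2 + 4 = 2, A[1][1] + B[1][0] = 7 + 5 = 12, A[1][2] + B[2][0] = 2 + 4 = 6) = 2 (attained at k = 0)
  C[1][1] = min over k of (A[1][0] + B[0][1] = -2 + -3 = -5, A[1][1] + B[1][1] = 7 + 9 = 16, A[1][2] + B[2][1] = 2 + 7 = 9) = -5 (attained at k = 0)
  C[1][2] = min over k of (A[1][0] + B[0][2] = -2 + -1 = -3, A[1][1] + B[1][2] = 7 + 7 = 14, A[1][2] + B[2][2] = 2 + -2 = 0) = -3 (attained at k = 0)
  C[2][0] = min over k of (A[2][0] + B[0][0] = 7 + 4 = 11, A[2][1] + B[1][0] = 8 + 5 = 13, A[2][2] + B[2][0] = -2 + 4 = 2) = 2 (attained at k = 2)
  C[2][1] = min over k of (A[2][0] + B[0][1] = 7 + -3 = 4, A[2][1] + B[1][1] = 8 + 9 = 17, A[2][2] + B[2][1] = -2 + 7 = 5) = 4 (attained at k = 0)
  C[2][2] = min over k of (A[2][0] + B[0][2] = 7 + -1 = 6, A[2][1] + B[1][2] = 8 + 7 = 15, A[2][2] + B[2][2] = -2 + -2 = -4) = -4 (attained at k = 2)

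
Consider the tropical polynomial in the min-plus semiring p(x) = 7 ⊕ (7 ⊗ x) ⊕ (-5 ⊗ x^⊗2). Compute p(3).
p(3) = 1

A tropical monomial a ⊗ x^⊗i evaluates to a + i · x. Evaluating each term at x = 3:
  Term 0 contributes 7 + 0 · 3 = 7
  Term 1 contributes 7 + 1 · 3 = 10
  Term 2 contributes -5 + 2 · 3 = 1
p(3) = ⊕ of these = min[7, 10, 1] = 1.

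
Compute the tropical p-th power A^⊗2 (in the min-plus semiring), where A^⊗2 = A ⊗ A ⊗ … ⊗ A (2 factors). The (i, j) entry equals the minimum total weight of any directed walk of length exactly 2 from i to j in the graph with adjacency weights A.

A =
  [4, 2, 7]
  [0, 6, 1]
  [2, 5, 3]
A^⊗2 =
  [2, 6, 3]
  [3, 2, 4]
  [5, 4, 6]

Each entry (A^⊗2)_ij equals the minimum over all length-2 walks i = v_0 → v_1 → … → v_2 = j of Σ_t A[v_t][v_{t+1}]. For example, for (i, j) = (0, 2) we minimise over 3 possible intermediate vertex sequences; the minimum is 3, attained along the walk 0 → 1 → 2.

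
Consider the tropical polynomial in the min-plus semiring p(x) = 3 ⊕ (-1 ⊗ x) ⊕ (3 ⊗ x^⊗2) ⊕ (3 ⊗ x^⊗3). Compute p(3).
p(3) = 2

A tropical monomial a ⊗ x^⊗i evaluates to a + i · x. Evaluating each term at x = 3:
  Term 0 contributes 3 + 0 · 3 = 3
  Term 1 contributes -1 + 1 · 3 = 2
  Term 2 contributes 3 + 2 · 3 = 9
  Term 3 contributes 3 + 3 · 3 = 12
p(3) = ⊕ of these = min[3, 2, 9, 12] = 2.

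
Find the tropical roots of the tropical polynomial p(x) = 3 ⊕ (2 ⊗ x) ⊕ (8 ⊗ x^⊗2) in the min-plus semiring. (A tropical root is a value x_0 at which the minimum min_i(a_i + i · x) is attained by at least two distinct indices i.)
Roots: {-6, 1}

Each tropical root is a break point of the lower envelope of the lines y = a_i + i · x (there are 3 lines, with slopes 0, 1, ..., 2). Only the lines that attain the minimum somewhere contribute to roots; other lines are dominated. Here the surviving (envelope) indices are i = 2, i = 1, i = 0.
Intersections between consecutive envelope lines give the roots: for adjacent envelope indices i < j the intersection is x = (a_i − a_j) / (j − i). Reading off the sorted break points: {-6, 1}.
Verification: at each break x_0, at least two indices attain the minimum of min_i(a_i + i · x_0).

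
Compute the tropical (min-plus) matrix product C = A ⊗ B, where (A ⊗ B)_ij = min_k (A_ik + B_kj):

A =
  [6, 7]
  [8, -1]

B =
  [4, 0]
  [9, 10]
A ⊗ B =
  [10, 6]
  [8, 8]

Apply the min-plus product entry-by-entry:
  C[0][0] = min over k of (A[0][0] + B[0][0] = 6 + 4 = 10, A[0][1] + B[1][0] = 7 + 9 = 16) = 10 (attained at k = 0)
  C[0][1] = min over k of (A[0][0] + B[0][1] = 6 + 0 = 6, A[0][1] + B[1][1] = 7 + 10 = 17) = 6 (attained at k = 0)
  C[1][0] = min over k of (A[1][0] + B[0][0] = 8 + 4 = 12, A[1][1] + B[1][0] = -1 + 9 = 8) = 8 (attained at k = 1)
  C[1][1] = min over k of (A[1][0] + B[0][1] = 8 + 0 = 8, A[1][1] + B[1][1] = -1 + 10 = 9) = 8 (attained at k = 0)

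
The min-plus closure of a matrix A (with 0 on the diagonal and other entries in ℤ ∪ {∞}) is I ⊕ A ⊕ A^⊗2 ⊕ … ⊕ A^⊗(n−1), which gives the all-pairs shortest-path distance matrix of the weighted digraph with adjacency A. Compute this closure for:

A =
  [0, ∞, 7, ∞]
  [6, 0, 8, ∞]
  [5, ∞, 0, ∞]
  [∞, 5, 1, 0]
Closure =
  [0, ∞, 7, ∞]
  [6, 0, 8, ∞]
  [5, ∞, 0, ∞]
  [6, 5, 1, 0]

This is the Floyd-Warshall all-pairs shortest-path computation. For each intermediate vertex k = 0, 1, …, 3, update dist[i][j] ← min(dist[i][j], dist[i][k] + dist[k][j]). The final matrix gives, for each (i, j), the minimum total weight of any directed path from i to j (possibly empty when i = j).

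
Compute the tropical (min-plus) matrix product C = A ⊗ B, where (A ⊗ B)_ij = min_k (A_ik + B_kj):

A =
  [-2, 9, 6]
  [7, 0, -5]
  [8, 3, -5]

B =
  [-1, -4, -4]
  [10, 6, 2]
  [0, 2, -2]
A ⊗ B =
  [-3, -6, -6]
  [-5, -3, -7]
  [-5, -3, -7]

Apply the min-plus product entry-by-entry:
  C[0][0] = min over k of (A[0][0] + B[0][0] = -2 + -1 = -3, A[0][1] + B[1][0] = 9 + 10 = 19, A[0][2] + B[2][0] = 6 + 0 = 6) = -3 (attained at k = 0)
  C[0][1] = min over k of (A[0][0] + B[0][1] = -2 + -4 = -6, A[0][1] + B[1][1] = 9 + 6 = 15, A[0][2] + B[2][1] = 6 + 2 = 8) = -6 (attained at k = 0)
  C[0][2] = min over k of (A[0][0] + B[0][2] = -2 + -4 = -6, A[0][1] + B[1][2] = 9 + 2 = 11, A[0][2] + B[2][2] = 6 + -2 = 4) = -6 (attained at k = 0)
  C[1][0] = min over k of (A[1][0] + B[0][0] = 7 + -1 = 6, A[1][1] + B[1][0] = 0 + 10 = 10, A[1][2] + B[2][0] = -5 + 0 = -5) = -5 (attained at k = 2)
  C[1][1] = min over k of (A[1][0] + B[0][1] = 7 + -4 = 3, A[1][1] + B[1][1] = 0 + 6 = 6, A[1][2] + B[2][1] = -5 + 2 = -3) = -3 (attained at k = 2)
  C[1][2] = min over k of (A[1][0] + B[0][2] = 7 + -4 = 3, A[1][1] + B[1][2] = 0 + 2 = 2, A[1][2] + B[2][2] = -5 + -2 = -7) = -7 (attained at k = 2)
  C[2][0] = min over k of (A[2][0] + B[0][0] = 8 + -1 = 7, A[2][1] + B[1][0] = 3 + 10 = 13, A[2][2] + B[2][0] = -5 + 0 = -5) = -5 (attained at k = 2)
  C[2][1] = min over k of (A[2][0] + B[0][1] = 8 + -4 = 4, A[2][1] + B[1][1] = 3 + 6 = 9, A[2][2] + B[2][1] = -5 + 2 = -3) = -3 (attained at k = 2)
  C[2][2] = min over k of (A[2][0] + B[0][2] = 8 + -4 = 4, A[2][1] + B[1][2] = 3 + 2 = 5, A[2][2] + B[2][2] = -5 + -2 = -7) = -7 (attained at k = 2)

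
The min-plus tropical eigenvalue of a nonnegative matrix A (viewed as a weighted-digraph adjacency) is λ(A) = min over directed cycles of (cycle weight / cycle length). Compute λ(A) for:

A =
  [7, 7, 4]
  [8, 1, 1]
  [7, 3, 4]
λ(A) = 1

Enumerate directed cycles and compute their means (weight / length). Sample:
  cycle 0 → 0: weight = 7, length = 1, mean = 7/1 ≈ 7.000
  cycle 1 → 1: weight = 1, length = 1, mean = 1/1 ≈ 1.000
  cycle 2 → 2: weight = 4, length = 1, mean = 4/1 ≈ 4.000
  cycle 0 → 1 → 0: weight = 15, length = 2, mean = 15/2 ≈ 7.500
  cycle 0 → 2 → 0: weight = 11, length = 2, mean = 11/2 ≈ 5.500
  cycle 1 → 0 → 1: weight = 15, length = 2, mean = 15/2 ≈ 7.500
Minimum mean = 1.000, attained e.g. along the cycle 1 → 1 with weight 1 and length 1. So λ(A) = 1/1 = 1.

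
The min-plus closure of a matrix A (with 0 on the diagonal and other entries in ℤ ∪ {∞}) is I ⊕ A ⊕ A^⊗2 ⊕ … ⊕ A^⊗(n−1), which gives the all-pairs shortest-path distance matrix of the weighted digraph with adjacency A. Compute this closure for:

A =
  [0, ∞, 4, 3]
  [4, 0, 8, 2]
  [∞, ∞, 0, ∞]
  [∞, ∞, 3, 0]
Closure =
  [0, ∞, 4, 3]
  [4, 0, 5, 2]
  [∞, ∞, 0, ∞]
  [∞, ∞, 3, 0]

This is the Floyd-Warshall all-pairs shortest-path computation. For each intermediate vertex k = 0, 1, …, 3, update dist[i][j] ← min(dist[i][j], dist[i][k] + dist[k][j]). The final matrix gives, for each (i, j), the minimum total weight of any directed path from i to j (possibly empty when i = j).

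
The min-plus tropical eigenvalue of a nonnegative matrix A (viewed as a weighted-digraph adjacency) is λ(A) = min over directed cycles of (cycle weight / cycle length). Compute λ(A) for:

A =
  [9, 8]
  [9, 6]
λ(A) = 6

Enumerate directed cycles and compute their means (weight / length). Sample:
  cycle 0 → 0: weight = 9, length = 1, mean = 9/1 ≈ 9.000
  cycle 1 → 1: weight = 6, length = 1, mean = 6/1 ≈ 6.000
  cycle 0 → 1 → 0: weight = 17, length = 2, mean = 17/2 ≈ 8.500
  cycle 1 → 0 → 1: weight = 17, length = 2, mean = 17/2 ≈ 8.500
Minimum mean = 6.000, attained e.g. along the cycle 1 → 1 with weight 6 and length 1. So λ(A) = 6/1 = 6.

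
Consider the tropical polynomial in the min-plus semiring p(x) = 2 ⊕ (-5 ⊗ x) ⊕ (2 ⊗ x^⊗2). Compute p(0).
p(0) = -5

A tropical monomial a ⊗ x^⊗i evaluates to a + i · x. Evaluating each term at x = 0:
  Term 0 contributes 2 + 0 · 0 = 2
  Term 1 contributes -5 + 1 · 0 = -5
  Term 2 contributes 2 + 2 · 0 = 2
p(0) = ⊕ of these = min[2, -5, 2] = -5.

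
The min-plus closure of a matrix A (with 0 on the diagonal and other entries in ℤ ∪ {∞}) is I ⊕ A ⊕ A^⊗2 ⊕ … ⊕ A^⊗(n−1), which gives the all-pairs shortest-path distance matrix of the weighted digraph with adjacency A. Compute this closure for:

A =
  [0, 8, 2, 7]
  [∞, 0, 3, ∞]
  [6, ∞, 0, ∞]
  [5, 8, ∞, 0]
Closure =
  [0, 8, 2, 7]
  [9, 0, 3, 16]
  [6, 14, 0, 13]
  [5, 8, 7, 0]

This is the Floyd-Warshall all-pairs shortest-path computation. For each intermediate vertex k = 0, 1, …, 3, update dist[i][j] ← min(dist[i][j], dist[i][k] + dist[k][j]). The final matrix gives, for each (i, j), the minimum total weight of any directed path from i to j (possibly empty when i = j).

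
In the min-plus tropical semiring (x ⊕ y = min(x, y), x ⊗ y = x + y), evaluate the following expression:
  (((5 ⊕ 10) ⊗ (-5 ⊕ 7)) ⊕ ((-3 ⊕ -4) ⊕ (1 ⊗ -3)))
(((5 ⊕ 10) ⊗ (-5 ⊕ 7)) ⊕ ((-3 ⊕ -4) ⊕ (1 ⊗ -3))) = -4

Expand innermost to outermost. Recall ⊕ takes the minimum of its arguments and ⊗ takes their sum. Working out the expression (((5 ⊕ 10) ⊗ (-5 ⊕ 7)) ⊕ ((-3 ⊕ -4) ⊕ (1 ⊗ -3))) gives -4.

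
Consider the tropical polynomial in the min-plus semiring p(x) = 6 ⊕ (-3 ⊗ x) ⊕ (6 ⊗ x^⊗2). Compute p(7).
p(7) = 4

A tropical monomial a ⊗ x^⊗i evaluates to a + i · x. Evaluating each term at x = 7:
  Term 0 contributes 6 + 0 · 7 = 6
  Term 1 contributes -3 + 1 · 7 = 4
  Term 2 contributes 6 + 2 · 7 = 20
p(7) = ⊕ of these = min[6, 4, 20] = 4.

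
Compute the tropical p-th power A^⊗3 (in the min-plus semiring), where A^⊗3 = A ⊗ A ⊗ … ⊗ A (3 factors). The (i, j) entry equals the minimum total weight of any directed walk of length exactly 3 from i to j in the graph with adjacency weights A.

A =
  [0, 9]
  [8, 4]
A^⊗3 =
  [0, 9]
  [8, 12]

Each entry (A^⊗3)_ij equals the minimum over all length-3 walks i = v_0 → v_1 → … → v_3 = j of Σ_t A[v_t][v_{t+1}]. For example, for (i, j) = (0, 1) we minimise over 4 possible intermediate vertex sequences; the minimum is 9, attained along the walk 0 → 0 → 0 → 1.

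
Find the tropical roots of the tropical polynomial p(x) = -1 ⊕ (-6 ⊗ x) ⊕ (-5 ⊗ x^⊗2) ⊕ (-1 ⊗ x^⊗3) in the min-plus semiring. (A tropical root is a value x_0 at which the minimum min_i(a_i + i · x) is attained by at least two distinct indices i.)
Roots: {-4, -1, 5}

Each tropical root is a break point of the lower envelope of the lines y = a_i + i · x (there are 4 lines, with slopes 0, 1, ..., 3). Only the lines that attain the minimum somewhere contribute to roots; other lines are dominated. Here the surviving (envelope) indices are i = 3, i = 2, i = 1, i = 0.
Intersections between consecutive envelope lines give the roots: for adjacent envelope indices i < j the intersection is x = (a_i − a_j) / (j − i). Reading off the sorted break points: {-4, -1, 5}.
Verification: at each break x_0, at least two indices attain the minimum of min_i(a_i + i · x_0).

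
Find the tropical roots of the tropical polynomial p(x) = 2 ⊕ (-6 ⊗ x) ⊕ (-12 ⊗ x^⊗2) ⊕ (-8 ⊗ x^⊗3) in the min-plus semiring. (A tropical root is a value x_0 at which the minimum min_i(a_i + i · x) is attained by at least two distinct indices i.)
Roots: {-4, 6, 8}

Each tropical root is a break point of the lower envelope of the lines y = a_i + i · x (there are 4 lines, with slopes 0, 1, ..., 3). Only the lines that attain the minimum somewhere contribute to roots; other lines are dominated. Here the surviving (envelope) indices are i = 3, i = 2, i = 1, i = 0.
Intersections between consecutive envelope lines give the roots: for adjacent envelope indices i < j the intersection is x = (a_i − a_j) / (j − i). Reading off the sorted break points: {-4, 6, 8}.
Verification: at each break x_0, at least two indices attain the minimum of min_i(a_i + i · x_0).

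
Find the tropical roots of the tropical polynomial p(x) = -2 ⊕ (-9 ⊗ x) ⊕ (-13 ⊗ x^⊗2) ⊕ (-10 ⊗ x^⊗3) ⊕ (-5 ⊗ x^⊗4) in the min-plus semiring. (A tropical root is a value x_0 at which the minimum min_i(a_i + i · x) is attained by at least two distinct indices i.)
Roots: {-5, -3, 4, 7}

Each tropical root is a break point of the lower envelope of the lines y = a_i + i · x (there are 5 lines, with slopes 0, 1, ..., 4). Only the lines that attain the minimum somewhere contribute to roots; other lines are dominated. Here the surviving (envelope) indices are i = 4, i = 3, i = 2, i = 1, i = 0.
Intersections between consecutive envelope lines give the roots: for adjacent envelope indices i < j the intersection is x = (a_i − a_j) / (j − i). Reading off the sorted break points: {-5, -3, 4, 7}.
Verification: at each break x_0, at least two indices attain the minimum of min_i(a_i + i · x_0).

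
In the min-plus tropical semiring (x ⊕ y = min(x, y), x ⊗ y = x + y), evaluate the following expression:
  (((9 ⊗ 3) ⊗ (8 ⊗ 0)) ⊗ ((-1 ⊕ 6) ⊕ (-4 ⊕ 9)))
(((9 ⊗ 3) ⊗ (8 ⊗ 0)) ⊗ ((-1 ⊕ 6) ⊕ (-4 ⊕ 9))) = 16

Expand innermost to outermost. Recall ⊕ takes the minimum of its arguments and ⊗ takes their sum. Working out the expression (((9 ⊗ 3) ⊗ (8 ⊗ 0)) ⊗ ((-1 ⊕ 6) ⊕ (-4 ⊕ 9))) gives 16.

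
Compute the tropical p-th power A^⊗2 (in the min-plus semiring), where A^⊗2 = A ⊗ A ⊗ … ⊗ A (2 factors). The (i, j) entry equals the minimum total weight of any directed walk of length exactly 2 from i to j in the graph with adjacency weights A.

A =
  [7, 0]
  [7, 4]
A^⊗2 =
  [7, 4]
  [11, 7]

Each entry (A^⊗2)_ij equals the minimum over all length-2 walks i = v_0 → v_1 → … → v_2 = j of Σ_t A[v_t][v_{t+1}]. For example, for (i, j) = (0, 1) we minimise over 2 possible intermediate vertex sequences; the minimum is 4, attained along the walk 0 → 1 → 1.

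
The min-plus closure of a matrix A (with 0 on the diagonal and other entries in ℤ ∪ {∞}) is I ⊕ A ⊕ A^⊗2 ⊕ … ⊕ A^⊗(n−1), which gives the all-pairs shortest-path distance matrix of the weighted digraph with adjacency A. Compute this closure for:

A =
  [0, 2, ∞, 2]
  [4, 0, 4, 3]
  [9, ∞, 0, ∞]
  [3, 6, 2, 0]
Closure =
  [0, 2, 4, 2]
  [4, 0, 4, 3]
  [9, 11, 0, 11]
  [3, 5, 2, 0]

This is the Floyd-Warshall all-pairs shortest-path computation. For each intermediate vertex k = 0, 1, …, 3, update dist[i][j] ← min(dist[i][j], dist[i][k] + dist[k][j]). The final matrix gives, for each (i, j), the minimum total weight of any directed path from i to j (possibly empty when i = j).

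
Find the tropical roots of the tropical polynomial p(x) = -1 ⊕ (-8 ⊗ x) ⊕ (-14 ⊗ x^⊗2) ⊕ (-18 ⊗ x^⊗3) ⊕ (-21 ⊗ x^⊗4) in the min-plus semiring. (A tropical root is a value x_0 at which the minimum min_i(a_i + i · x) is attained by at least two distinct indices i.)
Roots: {3, 4, 6, 7}

Each tropical root is a break point of the lower envelope of the lines y = a_i + i · x (there are 5 lines, with slopes 0, 1, ..., 4). Only the lines that attain the minimum somewhere contribute to roots; other lines are dominated. Here the surviving (envelope) indices are i = 4, i = 3, i = 2, i = 1, i = 0.
Intersections between consecutive envelope lines give the roots: for adjacent envelope indices i < j the intersection is x = (a_i − a_j) / (j − i). Reading off the sorted break points: {3, 4, 6, 7}.
Verification: at each break x_0, at least two indices attain the minimum of min_i(a_i + i · x_0).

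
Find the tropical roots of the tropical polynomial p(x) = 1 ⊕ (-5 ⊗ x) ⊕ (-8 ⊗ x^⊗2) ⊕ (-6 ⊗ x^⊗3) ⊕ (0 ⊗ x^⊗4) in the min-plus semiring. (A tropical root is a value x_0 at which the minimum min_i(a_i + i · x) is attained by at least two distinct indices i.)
Roots: {-6, -2, 3, 6}

Each tropical root is a break point of the lower envelope of the lines y = a_i + i · x (there are 5 lines, with slopes 0, 1, ..., 4). Only the lines that attain the minimum somewhere contribute to roots; other lines are dominated. Here the surviving (envelope) indices are i = 4, i = 3, i = 2, i = 1, i = 0.
Intersections between consecutive envelope lines give the roots: for adjacent envelope indices i < j the intersection is x = (a_i − a_j) / (j − i). Reading off the sorted break points: {-6, -2, 3, 6}.
Verification: at each break x_0, at least two indices attain the minimum of min_i(a_i + i · x_0).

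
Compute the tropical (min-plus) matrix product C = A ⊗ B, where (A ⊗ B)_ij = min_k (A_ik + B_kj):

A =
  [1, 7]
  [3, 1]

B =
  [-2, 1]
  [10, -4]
A ⊗ B =
  [-1, 2]
  [1, -3]

Apply the min-plus product entry-by-entry:
  C[0][0] = min over k of (A[0][0] + B[0][0] = 1 + -2 = -1, A[0][1] + B[1][0] = 7 + 10 = 17) = -1 (attained at k = 0)
  C[0][1] = min over k of (A[0][0] + B[0][1] = 1 + 1 = 2, A[0][1] + B[1][1] = 7 + -4 = 3) = 2 (attained at k = 0)
  C[1][0] = min over k of (A[1][0] + B[0][0] = 3 + -2 = 1, A[1][1] + B[1][0] = 1 + 10 = 11) = 1 (attained at k = 0)
  C[1][1] = min over k of (A[1][0] + B[0][1] = 3 + 1 = 4, A[1][1] + B[1][1] = 1 + -4 = -3) = -3 (attained at k = 1)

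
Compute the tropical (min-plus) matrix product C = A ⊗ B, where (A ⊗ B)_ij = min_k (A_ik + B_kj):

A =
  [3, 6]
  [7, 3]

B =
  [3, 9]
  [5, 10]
A ⊗ B =
  [6, 12]
  [8, 13]

Apply the min-plus product entry-by-entry:
  C[0][0] = min over k of (A[0][0] + B[0][0] = 3 + 3 = 6, A[0][1] + B[1][0] = 6 + 5 = 11) = 6 (attained at k = 0)
  C[0][1] = min over k of (A[0][0] + B[0][1] = 3 + 9 = 12, A[0][1] + B[1][1] = 6 + 10 = 16) = 12 (attained at k = 0)
  C[1][0] = min over k of (A[1][0] + B[0][0] = 7 + 3 = 10, A[1][1] + B[1][0] = 3 + 5 = 8) = 8 (attained at k = 1)
  C[1][1] = min over k of (A[1][0] + B[0][1] = 7 + 9 = 16, A[1][1] + B[1][1] = 3 + 10 = 13) = 13 (attained at k = 1)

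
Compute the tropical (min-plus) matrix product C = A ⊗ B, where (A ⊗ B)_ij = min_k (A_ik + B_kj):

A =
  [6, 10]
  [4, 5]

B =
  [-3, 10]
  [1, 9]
A ⊗ B =
  [3, 16]
  [1, 14]

Apply the min-plus product entry-by-entry:
  C[0][0] = min over k of (A[0][0] + B[0][0] = 6 + -3 = 3, A[0][1] + B[1][0] = 10 + 1 = 11) = 3 (attained at k = 0)
  C[0][1] = min over k of (A[0][0] + B[0][1] = 6 + 10 = 16, A[0][1] + B[1][1] = 10 + 9 = 19) = 16 (attained at k = 0)
  C[1][0] = min over k of (A[1][0] + B[0][0] = 4 + -3 = 1, A[1][1] + B[1][0] = 5 + 1 = 6) = 1 (attained at k = 0)
  C[1][1] = min over k of (A[1][0] + B[0][1] = 4 + 10 = 14, A[1][1] + B[1][1] = 5 + 9 = 14) = 14 (attained at k = 0)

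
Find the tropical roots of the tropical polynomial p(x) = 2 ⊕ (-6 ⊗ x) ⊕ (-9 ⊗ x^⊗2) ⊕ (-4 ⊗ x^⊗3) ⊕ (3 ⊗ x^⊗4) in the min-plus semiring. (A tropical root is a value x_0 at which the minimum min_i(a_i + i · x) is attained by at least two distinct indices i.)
Roots: {-7, -5, 3, 8}

Each tropical root is a break point of the lower envelope of the lines y = a_i + i · x (there are 5 lines, with slopes 0, 1, ..., 4). Only the lines that attain the minimum somewhere contribute to roots; other lines are dominated. Here the surviving (envelope) indices are i = 4, i = 3, i = 2, i = 1, i = 0.
Intersections between consecutive envelope lines give the roots: for adjacent envelope indices i < j the intersection is x = (a_i − a_j) / (j − i). Reading off the sorted break points: {-7, -5, 3, 8}.
Verification: at each break x_0, at least two indices attain the minimum of min_i(a_i + i · x_0).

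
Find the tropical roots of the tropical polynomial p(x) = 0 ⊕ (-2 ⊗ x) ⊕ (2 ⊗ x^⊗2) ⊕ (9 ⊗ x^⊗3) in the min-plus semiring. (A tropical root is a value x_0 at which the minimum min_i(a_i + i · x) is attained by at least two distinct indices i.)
Roots: {-7, -4, 2}

Each tropical root is a break point of the lower envelope of the lines y = a_i + i · x (there are 4 lines, with slopes 0, 1, ..., 3). Only the lines that attain the minimum somewhere contribute to roots; other lines are dominated. Here the surviving (envelope) indices are i = 3, i = 2, i = 1, i = 0.
Intersections between consecutive envelope lines give the roots: for adjacent envelope indices i < j the intersection is x = (a_i − a_j) / (j − i). Reading off the sorted break points: {-7, -4, 2}.
Verification: at each break x_0, at least two indices attain the minimum of min_i(a_i + i · x_0).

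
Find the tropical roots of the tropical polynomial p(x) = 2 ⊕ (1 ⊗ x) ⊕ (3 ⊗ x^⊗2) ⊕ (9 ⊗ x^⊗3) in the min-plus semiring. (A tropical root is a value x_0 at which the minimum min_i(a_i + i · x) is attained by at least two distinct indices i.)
Roots: {-6, -2, 1}

Each tropical root is a break point of the lower envelope of the lines y = a_i + i · x (there are 4 lines, with slopes 0, 1, ..., 3). Only the lines that attain the minimum somewhere contribute to roots; other lines are dominated. Here the surviving (envelope) indices are i = 3, i = 2, i = 1, i = 0.
Intersections between consecutive envelope lines give the roots: for adjacent envelope indices i < j the intersection is x = (a_i − a_j) / (j − i). Reading off the sorted break points: {-6, -2, 1}.
Verification: at each break x_0, at least two indices attain the minimum of min_i(a_i + i · x_0).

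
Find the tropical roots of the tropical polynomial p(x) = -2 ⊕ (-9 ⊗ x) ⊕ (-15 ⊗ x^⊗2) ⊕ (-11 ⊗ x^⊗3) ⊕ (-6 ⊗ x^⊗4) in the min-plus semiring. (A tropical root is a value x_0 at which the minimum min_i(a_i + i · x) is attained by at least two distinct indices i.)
Roots: {-5, -4, 6, 7}

Each tropical root is a break point of the lower envelope of the lines y = a_i + i · x (there are 5 lines, with slopes 0, 1, ..., 4). Only the lines that attain the minimum somewhere contribute to roots; other lines are dominated. Here the surviving (envelope) indices are i = 4, i = 3, i = 2, i = 1, i = 0.
Intersections between consecutive envelope lines give the roots: for adjacent envelope indices i < j the intersection is x = (a_i − a_j) / (j − i). Reading off the sorted break points: {-5, -4, 6, 7}.
Verification: at each break x_0, at least two indices attain the minimum of min_i(a_i + i · x_0).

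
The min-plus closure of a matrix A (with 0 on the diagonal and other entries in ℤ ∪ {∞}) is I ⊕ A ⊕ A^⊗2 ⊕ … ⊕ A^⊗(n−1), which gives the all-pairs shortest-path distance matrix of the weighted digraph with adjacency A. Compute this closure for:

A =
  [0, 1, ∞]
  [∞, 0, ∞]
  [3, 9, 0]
Closure =
  [0, 1, ∞]
  [∞, 0, ∞]
  [3, 4, 0]

This is the Floyd-Warshall all-pairs shortest-path computation. For each intermediate vertex k = 0, 1, …, 2, update dist[i][j] ← min(dist[i][j], dist[i][k] + dist[k][j]). The final matrix gives, for each (i, j), the minimum total weight of any directed path from i to j (possibly empty when i = j).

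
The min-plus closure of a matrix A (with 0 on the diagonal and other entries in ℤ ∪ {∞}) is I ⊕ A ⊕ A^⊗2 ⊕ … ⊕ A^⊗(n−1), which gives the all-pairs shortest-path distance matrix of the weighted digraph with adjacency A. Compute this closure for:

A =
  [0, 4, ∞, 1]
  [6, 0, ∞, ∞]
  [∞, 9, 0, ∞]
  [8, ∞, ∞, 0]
Closure =
  [0, 4, ∞, 1]
  [6, 0, ∞, 7]
  [15, 9, 0, 16]
  [8, 12, ∞, 0]

This is the Floyd-Warshall all-pairs shortest-path computation. For each intermediate vertex k = 0, 1, …, 3, update dist[i][j] ← min(dist[i][j], dist[i][k] + dist[k][j]). The final matrix gives, for each (i, j), the minimum total weight of any directed path from i to j (possibly empty when i = j).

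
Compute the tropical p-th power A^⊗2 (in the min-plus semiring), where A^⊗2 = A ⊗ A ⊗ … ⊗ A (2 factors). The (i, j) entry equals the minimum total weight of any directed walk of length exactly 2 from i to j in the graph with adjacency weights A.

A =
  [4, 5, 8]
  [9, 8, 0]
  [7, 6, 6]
A^⊗2 =
  [8, 9, 5]
  [7, 6, 6]
  [11, 12, 6]

Each entry (A^⊗2)_ij equals the minimum over all length-2 walks i = v_0 → v_1 → … → v_2 = j of Σ_t A[v_t][v_{t+1}]. For example, for (i, j) = (0, 2) we minimise over 3 possible intermediate vertex sequences; the minimum is 5, attained along the walk 0 → 1 → 2.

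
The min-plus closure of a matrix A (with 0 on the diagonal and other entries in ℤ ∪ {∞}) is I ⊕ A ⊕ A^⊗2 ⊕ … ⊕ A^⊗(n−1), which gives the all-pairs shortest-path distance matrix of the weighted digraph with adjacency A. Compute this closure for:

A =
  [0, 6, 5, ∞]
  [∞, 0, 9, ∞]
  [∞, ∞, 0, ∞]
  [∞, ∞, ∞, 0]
Closure =
  [0, 6, 5, ∞]
  [∞, 0, 9, ∞]
  [∞, ∞, 0, ∞]
  [∞, ∞, ∞, 0]

This is the Floyd-Warshall all-pairs shortest-path computation. For each intermediate vertex k = 0, 1, …, 3, update dist[i][j] ← min(dist[i][j], dist[i][k] + dist[k][j]). The final matrix gives, for each (i, j), the minimum total weight of any directed path from i to j (possibly empty when i = j).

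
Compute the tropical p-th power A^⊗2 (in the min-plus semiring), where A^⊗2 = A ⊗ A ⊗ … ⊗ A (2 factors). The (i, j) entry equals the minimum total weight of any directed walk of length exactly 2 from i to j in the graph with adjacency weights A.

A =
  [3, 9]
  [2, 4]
A^⊗2 =
  [6, 12]
  [5, 8]

Each entry (A^⊗2)_ij equals the minimum over all length-2 walks i = v_0 → v_1 → … → v_2 = j of Σ_t A[v_t][v_{t+1}]. For example, for (i, j) = (0, 1) we minimise over 2 possible intermediate vertex sequences; the minimum is 12, attained along the walk 0 → 0 → 1.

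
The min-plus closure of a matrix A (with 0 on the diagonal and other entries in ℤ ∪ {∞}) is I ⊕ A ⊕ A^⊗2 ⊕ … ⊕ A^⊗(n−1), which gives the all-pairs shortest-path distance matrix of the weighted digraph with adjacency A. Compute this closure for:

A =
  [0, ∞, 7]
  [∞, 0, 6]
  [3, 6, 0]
Closure =
  [0, 13, 7]
  [9, 0, 6]
  [3, 6, 0]

This is the Floyd-Warshall all-pairs shortest-path computation. For each intermediate vertex k = 0, 1, …, 2, update dist[i][j] ← min(dist[i][j], dist[i][k] + dist[k][j]). The final matrix gives, for each (i, j), the minimum total weight of any directed path from i to j (possibly empty when i = j).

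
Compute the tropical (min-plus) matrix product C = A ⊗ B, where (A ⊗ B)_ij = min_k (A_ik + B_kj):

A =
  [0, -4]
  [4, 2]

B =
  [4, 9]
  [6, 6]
A ⊗ B =
  [2, 2]
  [8, 8]

Apply the min-plus product entry-by-entry:
  C[0][0] = min over k of (A[0][0] + B[0][0] = 0 + 4 = 4, A[0][1] + B[1][0] = -4 + 6 = 2) = 2 (attained at k = 1)
  C[0][1] = min over k of (A[0][0] + B[0][1] = 0 + 9 = 9, A[0][1] + B[1][1] = -4 + 6 = 2) = 2 (attained at k = 1)
  C[1][0] = min over k of (A[1][0] + B[0][0] = 4 + 4 = 8, A[1][1] + B[1][0] = 2 + 6 = 8) = 8 (attained at k = 0)
  C[1][1] = min over k of (A[1][0] + B[0][1] = 4 + 9 = 13, A[1][1] + B[1][1] = 2 + 6 = 8) = 8 (attained at k = 1)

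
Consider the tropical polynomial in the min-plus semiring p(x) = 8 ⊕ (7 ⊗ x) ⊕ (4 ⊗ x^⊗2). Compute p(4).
p(4) = 8

A tropical monomial a ⊗ x^⊗i evaluates to a + i · x. Evaluating each term at x = 4:
  Term 0 contributes 8 + 0 · 4 = 8
  Term 1 contributes 7 + 1 · 4 = 11
  Term 2 contributes 4 + 2 · 4 = 12
p(4) = ⊕ of these = min[8, 11, 12] = 8.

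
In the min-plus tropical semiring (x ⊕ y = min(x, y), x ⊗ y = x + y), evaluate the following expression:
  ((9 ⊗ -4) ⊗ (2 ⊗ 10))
((9 ⊗ -4) ⊗ (2 ⊗ 10)) = 17

Expand innermost to outermost. Recall ⊕ takes the minimum of its arguments and ⊗ takes their sum. Working out the expression ((9 ⊗ -4) ⊗ (2 ⊗ 10)) gives 17.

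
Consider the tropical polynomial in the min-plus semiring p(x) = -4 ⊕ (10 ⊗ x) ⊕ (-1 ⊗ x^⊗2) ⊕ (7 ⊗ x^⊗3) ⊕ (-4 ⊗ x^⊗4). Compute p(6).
p(6) = -4

A tropical monomial a ⊗ x^⊗i evaluates to a + i · x. Evaluating each term at x = 6:
  Term 0 contributes -4 + 0 · 6 = -4
  Term 1 contributes 10 + 1 · 6 = 16
  Term 2 contributes -1 + 2 · 6 = 11
  Term 3 contributes 7 + 3 · 6 = 25
  Term 4 contributes -4 + 4 · 6 = 20
p(6) = ⊕ of these = min[-4, 16, 11, 25, 20] = -4.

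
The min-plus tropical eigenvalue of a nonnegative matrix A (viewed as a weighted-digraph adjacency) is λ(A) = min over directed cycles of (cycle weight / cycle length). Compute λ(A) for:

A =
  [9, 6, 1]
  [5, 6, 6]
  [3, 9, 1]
λ(A) = 1

Enumerate directed cycles and compute their means (weight / length). Sample:
  cycle 0 → 0: weight = 9, length = 1, mean = 9/1 ≈ 9.000
  cycle 1 → 1: weight = 6, length = 1, mean = 6/1 ≈ 6.000
  cycle 2 → 2: weight = 1, length = 1, mean = 1/1 ≈ 1.000
  cycle 0 → 1 → 0: weight = 11, length = 2, mean = 11/2 ≈ 5.500
  cycle 0 → 2 → 0: weight = 4, length = 2, mean = 4/2 ≈ 2.000
  cycle 1 → 0 → 1: weight = 11, length = 2, mean = 11/2 ≈ 5.500
Minimum mean = 1.000, attained e.g. along the cycle 2 → 2 with weight 1 and length 1. So λ(A) = 1/1 = 1.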